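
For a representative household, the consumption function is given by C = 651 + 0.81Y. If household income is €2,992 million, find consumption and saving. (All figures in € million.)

C = 3074.52; S = -82.52

C = 651 + 0.81(2992) = 651 + 2423.52 = 3074.52
S = Y − C = 2992 − 3074.52 = -82.52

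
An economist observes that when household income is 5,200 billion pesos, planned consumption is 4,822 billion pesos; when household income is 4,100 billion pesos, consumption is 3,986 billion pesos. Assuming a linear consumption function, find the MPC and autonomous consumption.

MPC = 0.76; a = 870

MPC = ΔC/ΔY = (4822 − 3986)/(5200 − 4100) = 836/1100 = 0.76
a = C − MPC·Y = 3986 − 0.76(4100) = 3986 − 3116 = 870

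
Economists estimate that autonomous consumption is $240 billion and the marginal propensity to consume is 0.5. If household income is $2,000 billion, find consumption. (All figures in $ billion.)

C = 1240

C = 240 + 0.5(2000) = 240 + 1000 = 1240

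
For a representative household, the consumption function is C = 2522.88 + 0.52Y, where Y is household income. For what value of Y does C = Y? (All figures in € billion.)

At break-even, C = Y: 2522.88 + 0.52Y = Y
0.48Y = 2522.88, so Y = 2522.88/0.48 = 5256

Y = 5256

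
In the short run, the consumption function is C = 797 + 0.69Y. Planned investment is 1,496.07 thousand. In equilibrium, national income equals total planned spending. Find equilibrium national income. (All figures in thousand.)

Y = 7397

Y = C + I = 797 + 0.69Y + 1496.07
Y − 0.69Y = 2293.07
0.31Y = 2293.07, so Y = 2293.07/0.31 = 7397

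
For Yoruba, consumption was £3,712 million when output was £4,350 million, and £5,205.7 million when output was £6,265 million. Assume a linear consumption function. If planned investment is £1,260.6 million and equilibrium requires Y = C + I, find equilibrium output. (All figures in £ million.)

MPC = (5205.7 − 3712)/(6265 − 4350) = 1493.7/1915 = 0.78
a = 3712 − 0.78(4350) = 319
Equilibrium: Y = 319 + 0.78Y + 1260.6
0.22Y = 1579.6, so Y = 1579.6/0.22 = 7180

Y = 7180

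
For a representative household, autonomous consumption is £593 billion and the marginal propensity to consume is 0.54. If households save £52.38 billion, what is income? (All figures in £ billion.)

Y = 1403

S = Y − C = -593 + 0.46Y
-593 + 0.46Y = 52.38, so 0.46Y = 645.38 and Y = 1403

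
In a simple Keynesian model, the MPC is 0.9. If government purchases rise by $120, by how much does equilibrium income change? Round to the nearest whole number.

ΔY ≈ 1200

The multiplier is 1/(1 − MPC) = 1/0.1.
ΔY = 120/0.1 = 1200.00 ≈ 1200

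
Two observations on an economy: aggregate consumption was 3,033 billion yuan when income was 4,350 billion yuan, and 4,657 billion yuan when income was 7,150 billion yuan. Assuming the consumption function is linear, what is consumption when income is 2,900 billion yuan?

MPC = (4657 − 3033)/(7150 − 4350) = 1624/2800 = 0.58
a = 3033 − 0.58(4350) = 3033 − 2523 = 510
C = 510 + 0.58(2900) = 510 + 1682 = 2192

C = 2192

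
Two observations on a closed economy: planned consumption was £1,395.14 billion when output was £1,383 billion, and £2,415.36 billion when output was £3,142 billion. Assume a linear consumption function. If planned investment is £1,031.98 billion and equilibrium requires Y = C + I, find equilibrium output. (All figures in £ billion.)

Y = 3869

MPC = (2415.36 − 1395.14)/(3142 − 1383) = 1020.22/1759 = 0.58
a = 1395.14 − 0.58(1383) = 593
Equilibrium: Y = 593 + 0.58Y + 1031.98
0.42Y = 1624.98, so Y = 1624.98/0.42 = 3869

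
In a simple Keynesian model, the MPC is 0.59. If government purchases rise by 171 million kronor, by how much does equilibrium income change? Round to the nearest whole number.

ΔY ≈ 417

The multiplier is 1/(1 − MPC) = 1/0.41.
ΔY = 171/0.41 = 417.07 ≈ 417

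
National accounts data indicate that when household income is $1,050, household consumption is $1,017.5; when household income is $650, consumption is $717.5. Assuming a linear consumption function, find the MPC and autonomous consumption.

MPC = ΔC/ΔY = (1017.5 − 717.5)/(1050 − 650) = 300/400 = 0.75
a = C − MPC·Y = 717.5 − 0.75(650) = 717.5 − 487.5 = 230

MPC = 0.75; a = 230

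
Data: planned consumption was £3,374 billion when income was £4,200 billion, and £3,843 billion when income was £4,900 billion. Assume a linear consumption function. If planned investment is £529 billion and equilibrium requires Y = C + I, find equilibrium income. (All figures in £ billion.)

Y = 3300

MPC = (3843 − 3374)/(4900 − 4200) = 469/700 = 0.67
a = 3374 − 0.67(4200) = 560
Equilibrium: Y = 560 + 0.67Y + 529
0.33Y = 1089, so Y = 1089/0.33 = 3300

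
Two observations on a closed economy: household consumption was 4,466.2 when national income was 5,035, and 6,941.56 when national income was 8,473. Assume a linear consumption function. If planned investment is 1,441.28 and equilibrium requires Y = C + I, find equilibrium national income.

Y = 8151

MPC = (6941.56 − 4466.2)/(8473 − 5035) = 2475.36/3438 = 0.72
a = 4466.2 − 0.72(5035) = 841
Equilibrium: Y = 841 + 0.72Y + 1441.28
0.28Y = 2282.28, so Y = 2282.28/0.28 = 8151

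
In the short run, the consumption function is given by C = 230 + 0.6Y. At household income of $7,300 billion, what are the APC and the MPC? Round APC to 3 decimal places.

MPC = 0.6 (the slope of the consumption function)
C = 230 + 0.6(7300) = 4610, so APC = 4610/7300 = 0.632

APC = 0.632; MPC = 0.6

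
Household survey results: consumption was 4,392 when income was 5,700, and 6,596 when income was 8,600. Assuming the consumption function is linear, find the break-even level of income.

MPC = (6596 − 4392)/(8600 − 5700) = 2204/2900 = 0.76
a = 4392 − 0.76(5700) = 4392 − 4332 = 60
Break-even: Y = a/(1−MPC) = 60/0.24 = 250

Y = 250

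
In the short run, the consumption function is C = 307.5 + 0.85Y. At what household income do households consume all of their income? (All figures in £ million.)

Y = 2050

At break-even, C = Y: 307.5 + 0.85Y = Y
0.15Y = 307.5, so Y = 307.5/0.15 = 2050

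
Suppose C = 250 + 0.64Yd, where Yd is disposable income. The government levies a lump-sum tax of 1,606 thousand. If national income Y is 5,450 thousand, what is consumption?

Yd = Y − T = 5450 − 1606 = 3844
C = 250 + 0.64(3844) = 250 + 2460.16 = 2710.16

C = 2710.16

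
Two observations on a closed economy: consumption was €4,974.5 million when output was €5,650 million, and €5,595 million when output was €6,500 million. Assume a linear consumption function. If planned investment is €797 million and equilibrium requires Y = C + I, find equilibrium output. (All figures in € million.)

MPC = (5595 − 4974.5)/(6500 − 5650) = 620.5/850 = 0.73
a = 4974.5 − 0.73(5650) = 850
Equilibrium: Y = 850 + 0.73Y + 797
0.27Y = 1647, so Y = 1647/0.27 = 6100

Y = 6100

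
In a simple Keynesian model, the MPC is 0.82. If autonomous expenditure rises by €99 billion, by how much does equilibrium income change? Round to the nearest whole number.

ΔY ≈ 550

The multiplier is 1/(1 − MPC) = 1/0.18.
ΔY = 99/0.18 = 550.00 ≈ 550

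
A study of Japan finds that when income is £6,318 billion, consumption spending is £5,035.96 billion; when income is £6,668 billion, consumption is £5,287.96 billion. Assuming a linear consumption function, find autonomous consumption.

MPC = ΔC/ΔY = (5287.96 − 5035.96)/(6668 − 6318) = 252/350 = 0.72
a = C − MPC·Y = 5035.96 − 0.72(6318) = 5035.96 − 4548.96 = 487

a = 487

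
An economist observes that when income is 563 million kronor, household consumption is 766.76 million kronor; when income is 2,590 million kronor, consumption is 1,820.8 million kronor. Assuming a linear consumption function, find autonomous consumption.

a = 474

MPC = ΔC/ΔY = (1820.8 − 766.76)/(2590 − 563) = 1054.04/2027 = 0.52
a = C − MPC·Y = 766.76 − 0.52(563) = 766.76 − 292.76 = 474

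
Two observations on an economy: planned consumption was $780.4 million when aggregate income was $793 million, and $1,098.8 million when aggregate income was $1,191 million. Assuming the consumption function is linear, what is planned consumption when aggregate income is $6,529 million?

C = 5369.2

MPC = (1098.8 − 780.4)/(1191 − 793) = 318.4/398 = 0.8
a = 780.4 − 0.8(793) = 780.4 − 634.4 = 146
C = 146 + 0.8(6529) = 146 + 5223.2 = 5369.2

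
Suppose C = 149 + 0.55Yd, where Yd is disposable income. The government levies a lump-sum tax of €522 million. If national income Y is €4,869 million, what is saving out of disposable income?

S = 1807.15

Yd = Y − T = 4869 − 522 = 4347
C = 149 + 0.55(4347) = 149 + 2390.85 = 2539.85
S = Yd − C = 4347 − 2539.85 = 1807.15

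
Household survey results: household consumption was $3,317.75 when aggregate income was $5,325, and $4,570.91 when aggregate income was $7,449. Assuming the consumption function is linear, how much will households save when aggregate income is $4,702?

MPC = (4570.91 − 3317.75)/(7449 − 5325) = 1253.16/2124 = 0.59
a = 3317.75 − 0.59(5325) = 3317.75 − 3141.75 = 176
C = 176 + 0.59(4702) = 2950.18
S = 4702 − 2950.18 = 1751.82

S = 1751.82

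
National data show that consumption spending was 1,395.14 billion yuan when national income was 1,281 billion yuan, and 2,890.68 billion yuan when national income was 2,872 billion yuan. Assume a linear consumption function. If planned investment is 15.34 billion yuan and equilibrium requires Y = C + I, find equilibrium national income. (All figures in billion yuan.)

Y = 3439

MPC = (2890.68 − 1395.14)/(2872 − 1281) = 1495.54/1591 = 0.94
a = 1395.14 − 0.94(1281) = 191
Equilibrium: Y = 191 + 0.94Y + 15.34
0.06Y = 206.34, so Y = 206.34/0.06 = 3439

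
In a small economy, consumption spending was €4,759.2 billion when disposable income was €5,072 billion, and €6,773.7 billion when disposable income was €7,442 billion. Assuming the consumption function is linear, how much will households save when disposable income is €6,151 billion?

MPC = (6773.7 − 4759.2)/(7442 − 5072) = 2014.5/2370 = 0.85
a = 4759.2 − 0.85(5072) = 4759.2 − 4311.2 = 448
C = 448 + 0.85(6151) = 5676.35
S = 6151 − 5676.35 = 474.65

S = 474.65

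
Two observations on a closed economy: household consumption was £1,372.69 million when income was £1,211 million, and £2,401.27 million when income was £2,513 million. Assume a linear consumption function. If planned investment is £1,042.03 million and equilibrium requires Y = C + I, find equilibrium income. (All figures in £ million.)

MPC = (2401.27 − 1372.69)/(2513 − 1211) = 1028.58/1302 = 0.79
a = 1372.69 − 0.79(1211) = 416
Equilibrium: Y = 416 + 0.79Y + 1042.03
0.21Y = 1458.03, so Y = 1458.03/0.21 = 6943

Y = 6943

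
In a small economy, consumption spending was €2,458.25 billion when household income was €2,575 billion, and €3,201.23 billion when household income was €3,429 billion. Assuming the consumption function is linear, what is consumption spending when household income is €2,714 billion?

MPC = (3201.23 − 2458.25)/(3429 − 2575) = 742.98/854 = 0.87
a = 2458.25 − 0.87(2575) = 2458.25 − 2240.25 = 218
C = 218 + 0.87(2714) = 218 + 2361.18 = 2579.18

C = 2579.18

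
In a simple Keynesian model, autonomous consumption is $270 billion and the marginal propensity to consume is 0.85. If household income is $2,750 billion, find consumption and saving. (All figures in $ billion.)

C = 270 + 0.85(2750) = 270 + 2337.5 = 2607.5
S = Y − C = 2750 − 2607.5 = 142.5

C = 2607.5; S = 142.5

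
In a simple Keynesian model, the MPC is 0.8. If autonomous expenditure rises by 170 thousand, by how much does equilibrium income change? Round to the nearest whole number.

The multiplier is 1/(1 − MPC) = 1/0.2.
ΔY = 170/0.2 = 850.00 ≈ 850

ΔY ≈ 850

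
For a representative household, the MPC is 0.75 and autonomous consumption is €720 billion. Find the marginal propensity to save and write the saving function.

MPS = 1 − MPC = 1 − 0.75 = 0.25
S = Y − C = -720 + 0.25Y

MPS = 0.25; S = -720 + 0.25Y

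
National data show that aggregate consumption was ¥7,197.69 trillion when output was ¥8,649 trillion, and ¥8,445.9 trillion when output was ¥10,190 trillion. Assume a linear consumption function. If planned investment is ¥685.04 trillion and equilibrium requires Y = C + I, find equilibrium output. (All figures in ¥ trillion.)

Y = 4616

MPC = (8445.9 − 7197.69)/(10190 − 8649) = 1248.21/1541 = 0.81
a = 7197.69 − 0.81(8649) = 192
Equilibrium: Y = 192 + 0.81Y + 685.04
0.19Y = 877.04, so Y = 877.04/0.19 = 4616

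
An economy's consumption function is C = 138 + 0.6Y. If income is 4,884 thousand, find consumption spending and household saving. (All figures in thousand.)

C = 3068.4; S = 1815.6

C = 138 + 0.6(4884) = 138 + 2930.4 = 3068.4
S = Y − C = 4884 − 3068.4 = 1815.6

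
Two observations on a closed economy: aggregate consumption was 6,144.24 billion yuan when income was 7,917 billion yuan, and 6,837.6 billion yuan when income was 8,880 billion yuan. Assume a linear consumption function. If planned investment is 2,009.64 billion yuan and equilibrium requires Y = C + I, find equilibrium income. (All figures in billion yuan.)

Y = 8763

MPC = (6837.6 − 6144.24)/(8880 − 7917) = 693.36/963 = 0.72
a = 6144.24 − 0.72(7917) = 444
Equilibrium: Y = 444 + 0.72Y + 2009.64
0.28Y = 2453.64, so Y = 2453.64/0.28 = 8763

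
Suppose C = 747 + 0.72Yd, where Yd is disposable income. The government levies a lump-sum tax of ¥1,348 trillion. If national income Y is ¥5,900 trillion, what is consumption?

Yd = Y − T = 5900 − 1348 = 4552
C = 747 + 0.72(4552) = 747 + 3277.44 = 4024.44

C = 4024.44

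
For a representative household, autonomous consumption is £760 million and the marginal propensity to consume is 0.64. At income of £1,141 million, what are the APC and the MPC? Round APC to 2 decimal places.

APC = 1.31; MPC = 0.64

MPC = 0.64 (the slope of the consumption function)
C = 760 + 0.64(1141) = 1490.24, so APC = 1490.24/1141 = 1.31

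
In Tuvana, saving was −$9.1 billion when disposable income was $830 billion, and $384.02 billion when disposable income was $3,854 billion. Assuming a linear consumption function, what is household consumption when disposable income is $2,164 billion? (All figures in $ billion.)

C = 1999.68

MPS = ΔS/ΔY = (384.02 − (-9.1))/(3854 − 830) = 393.12/3024 = 0.13
MPC = 1 − MPS = 0.87
Autonomous saving = -9.1 − 0.13(830) = -117, so a = 117
C = 117 + 0.87(2164) = 117 + 1882.68 = 1999.68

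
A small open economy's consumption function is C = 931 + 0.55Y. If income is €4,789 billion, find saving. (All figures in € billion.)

C = 931 + 0.55(4789) = 931 + 2633.95 = 3564.95
S = Y − C = 4789 − 3564.95 = 1224.05

S = 1224.05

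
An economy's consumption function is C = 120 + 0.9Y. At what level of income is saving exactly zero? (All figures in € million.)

At break-even, C = Y: 120 + 0.9Y = Y
0.1Y = 120, so Y = 120/0.1 = 1200

Y = 1200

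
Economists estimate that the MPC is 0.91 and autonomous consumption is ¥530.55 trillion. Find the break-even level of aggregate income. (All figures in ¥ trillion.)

Y = 5895

At break-even, C = Y: 530.55 + 0.91Y = Y
0.09Y = 530.55, so Y = 530.55/0.09 = 5895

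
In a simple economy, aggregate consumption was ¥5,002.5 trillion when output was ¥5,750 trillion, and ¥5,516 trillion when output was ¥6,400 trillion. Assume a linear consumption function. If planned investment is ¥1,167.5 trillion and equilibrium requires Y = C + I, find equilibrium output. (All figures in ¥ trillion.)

Y = 7750

MPC = (5516 − 5002.5)/(6400 − 5750) = 513.5/650 = 0.79
a = 5002.5 − 0.79(5750) = 460
Equilibrium: Y = 460 + 0.79Y + 1167.5
0.21Y = 1627.5, so Y = 1627.5/0.21 = 7750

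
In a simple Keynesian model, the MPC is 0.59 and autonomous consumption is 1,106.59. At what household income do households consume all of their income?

Y = 2699

At break-even, C = Y: 1106.59 + 0.59Y = Y
0.41Y = 1106.59, so Y = 1106.59/0.41 = 2699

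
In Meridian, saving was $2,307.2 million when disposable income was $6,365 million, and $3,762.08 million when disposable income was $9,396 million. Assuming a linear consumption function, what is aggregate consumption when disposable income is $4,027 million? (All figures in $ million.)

C = 2842.04

MPS = ΔS/ΔY = (3762.08 − 2307.2)/(9396 − 6365) = 1454.88/3031 = 0.48
MPC = 1 − MPS = 0.52
Autonomous saving = 2307.2 − 0.48(6365) = -748, so a = 748
C = 748 + 0.52(4027) = 748 + 2094.04 = 2842.04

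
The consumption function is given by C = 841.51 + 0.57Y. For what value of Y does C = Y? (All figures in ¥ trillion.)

At break-even, C = Y: 841.51 + 0.57Y = Y
0.43Y = 841.51, so Y = 841.51/0.43 = 1957

Y = 1957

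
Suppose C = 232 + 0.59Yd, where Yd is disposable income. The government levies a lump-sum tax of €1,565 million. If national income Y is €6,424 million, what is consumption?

C = 3098.81

Yd = Y − T = 6424 − 1565 = 4859
C = 232 + 0.59(4859) = 232 + 2866.81 = 3098.81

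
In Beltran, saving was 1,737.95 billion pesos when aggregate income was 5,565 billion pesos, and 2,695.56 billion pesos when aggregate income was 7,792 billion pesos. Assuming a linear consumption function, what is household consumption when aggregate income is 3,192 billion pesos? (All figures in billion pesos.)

MPS = ΔS/ΔY = (2695.56 − 1737.95)/(7792 − 5565) = 957.61/2227 = 0.43
MPC = 1 − MPS = 0.57
Autonomous saving = 1737.95 − 0.43(5565) = -655, so a = 655
C = 655 + 0.57(3192) = 655 + 1819.44 = 2474.44

C = 2474.44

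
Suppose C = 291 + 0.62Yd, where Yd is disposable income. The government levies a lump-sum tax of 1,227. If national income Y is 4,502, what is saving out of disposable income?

S = 953.5

Yd = Y − T = 4502 − 1227 = 3275
C = 291 + 0.62(3275) = 291 + 2030.5 = 2321.5
S = Yd − C = 3275 − 2321.5 = 953.5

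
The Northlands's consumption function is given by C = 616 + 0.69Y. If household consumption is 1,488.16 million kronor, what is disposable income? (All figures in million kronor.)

616 + 0.69Y = 1488.16
0.69Y = 872.16, so Y = 872.16/0.69 = 1264

Y = 1264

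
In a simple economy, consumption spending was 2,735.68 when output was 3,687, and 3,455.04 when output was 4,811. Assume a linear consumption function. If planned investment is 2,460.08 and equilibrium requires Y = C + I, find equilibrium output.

MPC = (3455.04 − 2735.68)/(4811 − 3687) = 719.36/1124 = 0.64
a = 2735.68 − 0.64(3687) = 376
Equilibrium: Y = 376 + 0.64Y + 2460.08
0.36Y = 2836.08, so Y = 2836.08/0.36 = 7878

Y = 7878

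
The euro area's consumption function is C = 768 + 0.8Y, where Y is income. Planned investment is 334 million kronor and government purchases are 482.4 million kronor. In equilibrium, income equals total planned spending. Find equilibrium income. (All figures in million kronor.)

Y = C + I + G = 768 + 0.8Y + 334 + 482.4
Y − 0.8Y = 1584.4
0.2Y = 1584.4, so Y = 1584.4/0.2 = 7922

Y = 7922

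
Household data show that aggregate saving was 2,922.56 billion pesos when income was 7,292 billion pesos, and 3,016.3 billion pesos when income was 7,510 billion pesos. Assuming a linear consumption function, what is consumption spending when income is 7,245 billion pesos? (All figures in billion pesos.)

C = 4342.65

MPS = ΔS/ΔY = (3016.3 − 2922.56)/(7510 − 7292) = 93.74/218 = 0.43
MPC = 1 − MPS = 0.57
Autonomous saving = 2922.56 − 0.43(7292) = -213, so a = 213
C = 213 + 0.57(7245) = 213 + 4129.65 = 4342.65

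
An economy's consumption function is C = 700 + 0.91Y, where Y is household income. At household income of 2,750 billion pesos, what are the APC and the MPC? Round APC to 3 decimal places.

APC = 1.165; MPC = 0.91

MPC = 0.91 (the slope of the consumption function)
C = 700 + 0.91(2750) = 3202.5, so APC = 3202.5/2750 = 1.165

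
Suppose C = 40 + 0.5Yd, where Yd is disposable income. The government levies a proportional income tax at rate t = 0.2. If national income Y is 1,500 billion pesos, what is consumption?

C = 640

Yd = (1 − 0.2)(1500) = 0.8(1500) = 1200
C = 40 + 0.5(1200) = 40 + 600 = 640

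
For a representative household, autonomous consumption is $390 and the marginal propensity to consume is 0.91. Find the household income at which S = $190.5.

Y = 6450

S = Y − C = -390 + 0.09Y
-390 + 0.09Y = 190.5, so 0.09Y = 580.5 and Y = 6450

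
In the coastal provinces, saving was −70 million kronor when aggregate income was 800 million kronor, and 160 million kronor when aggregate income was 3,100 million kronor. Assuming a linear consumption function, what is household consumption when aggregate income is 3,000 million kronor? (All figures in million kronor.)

MPS = ΔS/ΔY = (160 − (-70))/(3100 − 800) = 230/2300 = 0.1
MPC = 1 − MPS = 0.9
Autonomous saving = -70 − 0.1(800) = -150, so a = 150
C = 150 + 0.9(3000) = 150 + 2700 = 2850

C = 2850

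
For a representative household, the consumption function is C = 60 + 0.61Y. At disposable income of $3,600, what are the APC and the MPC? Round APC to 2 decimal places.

MPC = 0.61 (the slope of the consumption function)
C = 60 + 0.61(3600) = 2256, so APC = 2256/3600 = 0.63

APC = 0.63; MPC = 0.61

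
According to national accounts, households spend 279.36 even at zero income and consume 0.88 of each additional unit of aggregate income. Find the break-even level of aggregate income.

Y = 2328

At break-even, C = Y: 279.36 + 0.88Y = Y
0.12Y = 279.36, so Y = 279.36/0.12 = 2328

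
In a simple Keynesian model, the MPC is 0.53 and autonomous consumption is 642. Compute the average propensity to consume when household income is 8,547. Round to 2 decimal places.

C = 642 + 0.53(8547) = 5171.91
APC = C/Y = 5171.91/8547 = 0.61

APC = 0.61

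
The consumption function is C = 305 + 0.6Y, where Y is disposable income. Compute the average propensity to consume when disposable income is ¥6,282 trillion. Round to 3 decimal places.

APC = 0.649

C = 305 + 0.6(6282) = 4074.2
APC = C/Y = 4074.2/6282 = 0.649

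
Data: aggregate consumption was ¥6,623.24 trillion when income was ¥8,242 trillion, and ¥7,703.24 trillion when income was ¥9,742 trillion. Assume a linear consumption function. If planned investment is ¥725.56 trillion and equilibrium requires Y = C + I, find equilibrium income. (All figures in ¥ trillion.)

Y = 5052

MPC = (7703.24 − 6623.24)/(9742 − 8242) = 1080/1500 = 0.72
a = 6623.24 − 0.72(8242) = 689
Equilibrium: Y = 689 + 0.72Y + 725.56
0.28Y = 1414.56, so Y = 1414.56/0.28 = 5052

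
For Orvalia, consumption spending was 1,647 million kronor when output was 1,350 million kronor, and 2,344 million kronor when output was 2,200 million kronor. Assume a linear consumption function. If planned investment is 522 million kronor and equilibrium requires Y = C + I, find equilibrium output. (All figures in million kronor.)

Y = 5900

MPC = (2344 − 1647)/(2200 − 1350) = 697/850 = 0.82
a = 1647 − 0.82(1350) = 540
Equilibrium: Y = 540 + 0.82Y + 522
0.18Y = 1062, so Y = 1062/0.18 = 5900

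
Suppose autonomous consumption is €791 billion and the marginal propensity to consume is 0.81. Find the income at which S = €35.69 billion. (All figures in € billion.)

S = Y − C = -791 + 0.19Y
-791 + 0.19Y = 35.69, so 0.19Y = 826.69 and Y = 4351

Y = 4351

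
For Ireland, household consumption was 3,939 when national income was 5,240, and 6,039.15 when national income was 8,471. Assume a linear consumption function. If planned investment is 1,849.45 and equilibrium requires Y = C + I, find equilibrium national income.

MPC = (6039.15 − 3939)/(8471 − 5240) = 2100.15/3231 = 0.65
a = 3939 − 0.65(5240) = 533
Equilibrium: Y = 533 + 0.65Y + 1849.45
0.35Y = 2382.45, so Y = 2382.45/0.35 = 6807

Y = 6807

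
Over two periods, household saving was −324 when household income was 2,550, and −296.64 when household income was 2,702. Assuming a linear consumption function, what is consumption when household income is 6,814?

MPS = ΔS/ΔY = (-296.64 − (-324))/(2702 − 2550) = 27.36/152 = 0.18
MPC = 1 − MPS = 0.82
Autonomous saving = -324 − 0.18(2550) = -783, so a = 783
C = 783 + 0.82(6814) = 783 + 5587.48 = 6370.48

C = 6370.48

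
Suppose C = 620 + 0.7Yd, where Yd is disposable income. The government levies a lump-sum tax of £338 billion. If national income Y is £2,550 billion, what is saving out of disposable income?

Yd = Y − T = 2550 − 338 = 2212
C = 620 + 0.7(2212) = 620 + 1548.4 = 2168.4
S = Yd − C = 2212 − 2168.4 = 43.6

S = 43.6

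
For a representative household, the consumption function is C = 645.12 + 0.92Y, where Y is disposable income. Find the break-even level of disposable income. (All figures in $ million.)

Y = 8064

At break-even, C = Y: 645.12 + 0.92Y = Y
0.08Y = 645.12, so Y = 645.12/0.08 = 8064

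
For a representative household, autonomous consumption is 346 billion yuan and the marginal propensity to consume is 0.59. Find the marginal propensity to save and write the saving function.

MPS = 0.41; S = -346 + 0.41Y

MPS = 1 − MPC = 1 − 0.59 = 0.41
S = Y − C = -346 + 0.41Y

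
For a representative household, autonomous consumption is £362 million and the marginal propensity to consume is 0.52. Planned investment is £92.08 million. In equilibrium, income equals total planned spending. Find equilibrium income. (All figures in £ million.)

Y = C + I = 362 + 0.52Y + 92.08
Y − 0.52Y = 454.08
0.48Y = 454.08, so Y = 454.08/0.48 = 946

Y = 946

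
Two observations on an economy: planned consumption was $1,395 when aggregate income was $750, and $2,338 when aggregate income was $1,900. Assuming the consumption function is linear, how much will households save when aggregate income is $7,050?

MPC = (2338 − 1395)/(1900 − 750) = 943/1150 = 0.82
a = 1395 − 0.82(750) = 1395 − 615 = 780
C = 780 + 0.82(7050) = 6561
S = 7050 − 6561 = 489

S = 489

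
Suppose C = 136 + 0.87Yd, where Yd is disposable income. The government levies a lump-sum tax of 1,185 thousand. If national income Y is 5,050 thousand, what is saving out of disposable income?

S = 366.45

Yd = Y − T = 5050 − 1185 = 3865
C = 136 + 0.87(3865) = 136 + 3362.55 = 3498.55
S = Yd − C = 3865 − 3498.55 = 366.45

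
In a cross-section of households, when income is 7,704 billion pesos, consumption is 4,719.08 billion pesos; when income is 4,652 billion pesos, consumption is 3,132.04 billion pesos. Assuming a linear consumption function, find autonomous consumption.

MPC = ΔC/ΔY = (4719.08 − 3132.04)/(7704 − 4652) = 1587.04/3052 = 0.52
a = C − MPC·Y = 3132.04 − 0.52(4652) = 3132.04 − 2419.04 = 713

a = 713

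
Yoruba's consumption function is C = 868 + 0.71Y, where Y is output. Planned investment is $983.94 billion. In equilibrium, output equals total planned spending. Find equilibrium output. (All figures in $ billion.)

Y = C + I = 868 + 0.71Y + 983.94
Y − 0.71Y = 1851.94
0.29Y = 1851.94, so Y = 1851.94/0.29 = 6386

Y = 6386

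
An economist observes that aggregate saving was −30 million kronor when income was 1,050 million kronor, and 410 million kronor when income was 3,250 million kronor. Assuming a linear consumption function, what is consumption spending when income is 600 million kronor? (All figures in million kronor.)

MPS = ΔS/ΔY = (410 − (-30))/(3250 − 1050) = 440/2200 = 0.2
MPC = 1 − MPS = 0.8
Autonomous saving = -30 − 0.2(1050) = -240, so a = 240
C = 240 + 0.8(600) = 240 + 480 = 720

C = 720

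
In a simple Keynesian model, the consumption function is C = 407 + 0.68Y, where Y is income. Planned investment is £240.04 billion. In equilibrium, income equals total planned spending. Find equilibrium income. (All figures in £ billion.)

Y = C + I = 407 + 0.68Y + 240.04
Y − 0.68Y = 647.04
0.32Y = 647.04, so Y = 647.04/0.32 = 2022

Y = 2022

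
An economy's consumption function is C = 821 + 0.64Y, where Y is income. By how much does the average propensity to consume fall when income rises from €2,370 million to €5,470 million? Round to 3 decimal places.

ΔAPC = 0.196

At Y = 2370: C = 821 + 0.64(2370) = 2337.8, APC = 2337.8/2370 = 0.9864
At Y = 5470: C = 4321.8, APC = 4321.8/5470 = 0.7901
Fall in APC = 0.9864 − 0.7901 = 0.1963 ≈ 0.196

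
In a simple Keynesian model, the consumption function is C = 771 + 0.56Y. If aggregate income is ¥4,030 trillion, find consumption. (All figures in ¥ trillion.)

C = 771 + 0.56(4030) = 771 + 2256.8 = 3027.8

C = 3027.8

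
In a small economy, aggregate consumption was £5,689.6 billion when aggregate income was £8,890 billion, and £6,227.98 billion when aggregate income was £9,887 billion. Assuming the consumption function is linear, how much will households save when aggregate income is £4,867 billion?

MPC = (6227.98 − 5689.6)/(9887 − 8890) = 538.38/997 = 0.54
a = 5689.6 − 0.54(8890) = 5689.6 − 4800.6 = 889
C = 889 + 0.54(4867) = 3517.18
S = 4867 − 3517.18 = 1349.82

S = 1349.82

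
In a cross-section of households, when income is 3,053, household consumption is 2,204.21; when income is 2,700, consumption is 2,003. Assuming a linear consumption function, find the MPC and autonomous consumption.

MPC = ΔC/ΔY = (2204.21 − 2003)/(3053 − 2700) = 201.21/353 = 0.57
a = C − MPC·Y = 2003 − 0.57(2700) = 2003 − 1539 = 464

MPC = 0.57; a = 464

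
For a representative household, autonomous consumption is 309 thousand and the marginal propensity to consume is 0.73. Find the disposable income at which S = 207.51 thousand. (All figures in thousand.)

Y = 1913

S = Y − C = -309 + 0.27Y
-309 + 0.27Y = 207.51, so 0.27Y = 516.51 and Y = 1913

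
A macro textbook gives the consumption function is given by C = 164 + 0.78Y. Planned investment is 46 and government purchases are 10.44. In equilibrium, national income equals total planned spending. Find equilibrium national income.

Y = C + I + G = 164 + 0.78Y + 46 + 10.44
Y − 0.78Y = 220.44
0.22Y = 220.44, so Y = 220.44/0.22 = 1002

Y = 1002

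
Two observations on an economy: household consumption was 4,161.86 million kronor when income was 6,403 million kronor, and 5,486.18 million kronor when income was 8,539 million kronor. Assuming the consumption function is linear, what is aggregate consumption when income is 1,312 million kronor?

C = 1005.44

MPC = (5486.18 − 4161.86)/(8539 − 6403) = 1324.32/2136 = 0.62
a = 4161.86 − 0.62(6403) = 4161.86 − 3969.86 = 192
C = 192 + 0.62(1312) = 192 + 813.44 = 1005.44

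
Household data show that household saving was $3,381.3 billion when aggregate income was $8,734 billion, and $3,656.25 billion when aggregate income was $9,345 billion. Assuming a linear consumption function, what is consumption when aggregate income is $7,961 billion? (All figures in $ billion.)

C = 4927.55

MPS = ΔS/ΔY = (3656.25 − 3381.3)/(9345 − 8734) = 274.95/611 = 0.45
MPC = 1 − MPS = 0.55
Autonomous saving = 3381.3 − 0.45(8734) = -549, so a = 549
C = 549 + 0.55(7961) = 549 + 4378.55 = 4927.55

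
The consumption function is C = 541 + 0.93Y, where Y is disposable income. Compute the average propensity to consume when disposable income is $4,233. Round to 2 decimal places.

C = 541 + 0.93(4233) = 4477.69
APC = C/Y = 4477.69/4233 = 1.06

APC = 1.06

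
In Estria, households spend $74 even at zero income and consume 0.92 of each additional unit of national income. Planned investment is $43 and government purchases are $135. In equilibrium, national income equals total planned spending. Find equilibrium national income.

Y = 3150

Y = C + I + G = 74 + 0.92Y + 43 + 135
Y − 0.92Y = 252
0.08Y = 252, so Y = 252/0.08 = 3150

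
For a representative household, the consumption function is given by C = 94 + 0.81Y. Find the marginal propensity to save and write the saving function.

MPS = 0.19; S = -94 + 0.19Y

MPS = 1 − MPC = 1 − 0.81 = 0.19
S = Y − C = -94 + 0.19Y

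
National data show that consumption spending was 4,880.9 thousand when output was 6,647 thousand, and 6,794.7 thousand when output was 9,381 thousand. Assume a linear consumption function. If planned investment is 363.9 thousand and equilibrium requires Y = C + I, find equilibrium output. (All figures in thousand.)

Y = 1973

MPC = (6794.7 − 4880.9)/(9381 − 6647) = 1913.8/2734 = 0.7
a = 4880.9 − 0.7(6647) = 228
Equilibrium: Y = 228 + 0.7Y + 363.9
0.3Y = 591.9, so Y = 591.9/0.3 = 1973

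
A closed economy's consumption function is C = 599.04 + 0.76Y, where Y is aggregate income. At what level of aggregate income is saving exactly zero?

At break-even, C = Y: 599.04 + 0.76Y = Y
0.24Y = 599.04, so Y = 599.04/0.24 = 2496

Y = 2496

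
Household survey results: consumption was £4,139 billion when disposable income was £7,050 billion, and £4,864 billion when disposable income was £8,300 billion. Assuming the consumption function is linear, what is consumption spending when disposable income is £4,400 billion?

MPC = (4864 − 4139)/(8300 − 7050) = 725/1250 = 0.58
a = 4139 − 0.58(7050) = 4139 − 4089 = 50
C = 50 + 0.58(4400) = 50 + 2552 = 2602

C = 2602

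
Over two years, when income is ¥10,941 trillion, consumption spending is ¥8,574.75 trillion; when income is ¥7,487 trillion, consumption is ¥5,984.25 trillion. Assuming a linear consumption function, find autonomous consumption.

MPC = ΔC/ΔY = (8574.75 − 5984.25)/(10941 − 7487) = 2590.5/3454 = 0.75
a = C − MPC·Y = 5984.25 − 0.75(7487) = 5984.25 − 5615.25 = 369

a = 369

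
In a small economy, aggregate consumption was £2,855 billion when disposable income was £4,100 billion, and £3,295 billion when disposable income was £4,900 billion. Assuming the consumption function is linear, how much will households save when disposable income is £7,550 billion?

S = 2797.5

MPC = (3295 − 2855)/(4900 − 4100) = 440/800 = 0.55
a = 2855 − 0.55(4100) = 2855 − 2255 = 600
C = 600 + 0.55(7550) = 4752.5
S = 7550 − 4752.5 = 2797.5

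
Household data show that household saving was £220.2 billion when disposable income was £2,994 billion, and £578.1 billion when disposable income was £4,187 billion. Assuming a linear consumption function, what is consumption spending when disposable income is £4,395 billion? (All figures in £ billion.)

MPS = ΔS/ΔY = (578.1 − 220.2)/(4187 − 2994) = 357.9/1193 = 0.3
MPC = 1 − MPS = 0.7
Autonomous saving = 220.2 − 0.3(2994) = -678, so a = 678
C = 678 + 0.7(4395) = 678 + 3076.5 = 3754.5

C = 3754.5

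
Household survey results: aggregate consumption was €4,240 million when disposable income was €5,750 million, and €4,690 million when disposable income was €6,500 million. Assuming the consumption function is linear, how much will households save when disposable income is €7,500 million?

S = 2210

MPC = (4690 − 4240)/(6500 − 5750) = 450/750 = 0.6
a = 4240 − 0.6(5750) = 4240 − 3450 = 790
C = 790 + 0.6(7500) = 5290
S = 7500 − 5290 = 2210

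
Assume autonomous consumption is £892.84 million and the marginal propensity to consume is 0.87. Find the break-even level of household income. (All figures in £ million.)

Y = 6868

At break-even, C = Y: 892.84 + 0.87Y = Y
0.13Y = 892.84, so Y = 892.84/0.13 = 6868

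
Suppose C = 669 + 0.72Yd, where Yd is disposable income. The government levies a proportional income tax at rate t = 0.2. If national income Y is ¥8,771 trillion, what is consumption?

C = 5721.096

Yd = (1 − 0.2)(8771) = 0.8(8771) = 7016.8
C = 669 + 0.72(7016.8) = 669 + 5052.096 = 5721.096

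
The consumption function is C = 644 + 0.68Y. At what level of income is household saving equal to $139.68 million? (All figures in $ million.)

Y = 2449

S = Y − C = -644 + 0.32Y
-644 + 0.32Y = 139.68, so 0.32Y = 783.68 and Y = 2449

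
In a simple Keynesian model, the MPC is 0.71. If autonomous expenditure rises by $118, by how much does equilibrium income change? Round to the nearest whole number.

The multiplier is 1/(1 − MPC) = 1/0.29.
ΔY = 118/0.29 = 406.90 ≈ 407

ΔY ≈ 407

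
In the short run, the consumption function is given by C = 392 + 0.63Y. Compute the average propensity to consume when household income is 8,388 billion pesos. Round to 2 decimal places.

APC = 0.68

C = 392 + 0.63(8388) = 5676.44
APC = C/Y = 5676.44/8388 = 0.68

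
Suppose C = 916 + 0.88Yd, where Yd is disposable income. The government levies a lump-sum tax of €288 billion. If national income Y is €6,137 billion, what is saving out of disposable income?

Yd = Y − T = 6137 − 288 = 5849
C = 916 + 0.88(5849) = 916 + 5147.12 = 6063.12
S = Yd − C = 5849 − 6063.12 = -214.12

S = -214.12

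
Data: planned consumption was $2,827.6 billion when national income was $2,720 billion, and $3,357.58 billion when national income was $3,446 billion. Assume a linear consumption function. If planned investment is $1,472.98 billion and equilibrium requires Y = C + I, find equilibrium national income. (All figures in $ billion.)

MPC = (3357.58 − 2827.6)/(3446 − 2720) = 529.98/726 = 0.73
a = 2827.6 − 0.73(2720) = 842
Equilibrium: Y = 842 + 0.73Y + 1472.98
0.27Y = 2314.98, so Y = 2314.98/0.27 = 8574

Y = 8574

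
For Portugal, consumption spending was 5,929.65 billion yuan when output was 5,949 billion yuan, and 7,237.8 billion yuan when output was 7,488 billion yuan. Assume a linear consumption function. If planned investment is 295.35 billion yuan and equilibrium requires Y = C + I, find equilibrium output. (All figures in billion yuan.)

MPC = (7237.8 − 5929.65)/(7488 − 5949) = 1308.15/1539 = 0.85
a = 5929.65 − 0.85(5949) = 873
Equilibrium: Y = 873 + 0.85Y + 295.35
0.15Y = 1168.35, so Y = 1168.35/0.15 = 7789

Y = 7789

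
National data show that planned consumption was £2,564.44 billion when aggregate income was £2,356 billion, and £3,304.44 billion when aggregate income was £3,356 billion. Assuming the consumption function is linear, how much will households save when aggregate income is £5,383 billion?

S = 578.58

MPC = (3304.44 − 2564.44)/(3356 − 2356) = 740/1000 = 0.74
a = 2564.44 − 0.74(2356) = 2564.44 − 1743.44 = 821
C = 821 + 0.74(5383) = 4804.42
S = 5383 − 4804.42 = 578.58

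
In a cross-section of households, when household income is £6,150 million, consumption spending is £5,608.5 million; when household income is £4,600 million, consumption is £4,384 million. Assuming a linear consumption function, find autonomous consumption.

a = 750

MPC = ΔC/ΔY = (5608.5 − 4384)/(6150 − 4600) = 1224.5/1550 = 0.79
a = C − MPC·Y = 4384 − 0.79(4600) = 4384 − 3634 = 750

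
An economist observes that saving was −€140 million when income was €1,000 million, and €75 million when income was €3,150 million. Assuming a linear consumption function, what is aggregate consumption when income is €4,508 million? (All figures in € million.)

MPS = ΔS/ΔY = (75 − (-140))/(3150 − 1000) = 215/2150 = 0.1
MPC = 1 − MPS = 0.9
Autonomous saving = -140 − 0.1(1000) = -240, so a = 240
C = 240 + 0.9(4508) = 240 + 4057.2 = 4297.2

C = 4297.2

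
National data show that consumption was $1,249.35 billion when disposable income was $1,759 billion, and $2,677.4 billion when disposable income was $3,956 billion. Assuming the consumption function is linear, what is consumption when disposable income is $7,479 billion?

MPC = (2677.4 − 1249.35)/(3956 − 1759) = 1428.05/2197 = 0.65
a = 1249.35 − 0.65(1759) = 1249.35 − 1143.35 = 106
C = 106 + 0.65(7479) = 106 + 4861.35 = 4967.35

C = 4967.35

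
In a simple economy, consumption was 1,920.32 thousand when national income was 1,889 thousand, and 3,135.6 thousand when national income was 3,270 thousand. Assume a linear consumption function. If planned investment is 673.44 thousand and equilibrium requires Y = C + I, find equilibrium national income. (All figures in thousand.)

MPC = (3135.6 − 1920.32)/(3270 − 1889) = 1215.28/1381 = 0.88
a = 1920.32 − 0.88(1889) = 258
Equilibrium: Y = 258 + 0.88Y + 673.44
0.12Y = 931.44, so Y = 931.44/0.12 = 7762

Y = 7762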